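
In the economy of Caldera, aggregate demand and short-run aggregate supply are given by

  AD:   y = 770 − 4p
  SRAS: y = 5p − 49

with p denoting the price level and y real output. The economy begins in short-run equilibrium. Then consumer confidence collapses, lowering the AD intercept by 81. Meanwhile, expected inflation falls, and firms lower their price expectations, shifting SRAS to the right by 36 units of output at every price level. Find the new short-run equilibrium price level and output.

After both shocks: AD is y = 689 − 4p and SRAS is y = 5p − 13.
Setting them equal: 702 = 9p, so p = 78.
y = 689 − 4·78 = 377.

p = 78, y = 377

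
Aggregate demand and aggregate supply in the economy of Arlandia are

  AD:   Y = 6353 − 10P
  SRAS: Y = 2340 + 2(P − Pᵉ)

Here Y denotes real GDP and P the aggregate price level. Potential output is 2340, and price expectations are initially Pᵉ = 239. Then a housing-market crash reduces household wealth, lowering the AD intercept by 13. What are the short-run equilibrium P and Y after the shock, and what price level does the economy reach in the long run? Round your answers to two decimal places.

AD shifts left: new AD is Y = 6340 − 10P. With Pᵉ = 239, SRAS is Y = 1862 + 2P.
Short run: 6340 − 10P = 1862 + 2P gives 4478 = 12P, so P = 373.17 and Y = 6340 − 10P = 2608.33.
Y = 2608.33 is above potential 2340; expectations adjust and SRAS shifts left until Y = 2340.
Long run: on the new AD curve, 2340 = 6340 − 10P gives P = 400.00.

Short run: P = 373.17, Y = 2608.33. Long run: P = 400.00.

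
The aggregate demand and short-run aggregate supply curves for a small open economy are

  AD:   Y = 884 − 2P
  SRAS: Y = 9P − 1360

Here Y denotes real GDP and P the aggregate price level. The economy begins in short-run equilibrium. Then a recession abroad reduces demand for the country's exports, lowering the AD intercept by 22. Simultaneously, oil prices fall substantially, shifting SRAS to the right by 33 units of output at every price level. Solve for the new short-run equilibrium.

P = 199, Y = 464

After both shocks: AD is Y = 862 − 2P and SRAS is Y = 9P − 1327.
Setting them equal: 2189 = 11P, so P = 199.
Y = 862 − 2·199 = 464.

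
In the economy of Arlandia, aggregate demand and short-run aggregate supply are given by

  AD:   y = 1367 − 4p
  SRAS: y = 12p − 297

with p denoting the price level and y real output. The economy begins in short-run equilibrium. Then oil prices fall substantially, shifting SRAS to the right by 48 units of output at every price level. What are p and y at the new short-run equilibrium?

This is a positive supply shock: SRAS shifts right.
New SRAS: y = 12p − 249.
Set AD = SRAS: 1367 − 4p = 12p − 249, so 1616 = 16p and p = 101.
y = 1367 − 4·101 = 963.

p = 101, y = 963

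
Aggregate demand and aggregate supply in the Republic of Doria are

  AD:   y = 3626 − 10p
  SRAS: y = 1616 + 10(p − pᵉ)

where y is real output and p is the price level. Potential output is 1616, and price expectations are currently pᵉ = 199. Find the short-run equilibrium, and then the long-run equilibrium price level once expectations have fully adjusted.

Short run: p = 200, y = 1626. Long run: p = 201.

Short run: with pᵉ = 199, SRAS is y = 10p − 374. Setting AD = SRAS gives 4000 = 20p, so p = 200 and y = 3626 − 10·200 = 1626.
Output 1626 is above potential 1616, so over time expected prices rise and SRAS shifts left until y returns to 1616.
Long run: y = 1616 on the AD curve gives 1616 = 3626 − 10p, so p = 201.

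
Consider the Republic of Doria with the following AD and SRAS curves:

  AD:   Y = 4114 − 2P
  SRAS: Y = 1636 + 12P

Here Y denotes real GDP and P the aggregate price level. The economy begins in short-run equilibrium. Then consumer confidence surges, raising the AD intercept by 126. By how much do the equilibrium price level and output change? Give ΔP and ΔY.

ΔP = +9, ΔY = +108

This is a positive demand shock: AD shifts right.
New AD: Y = 4240 − 2P.
Set AD = SRAS: 4240 − 2P = 1636 + 12P, so 2604 = 14P and P = 186.
Y = 4240 − 2·186 = 3868.
Initially P = 177, Y = 3760, so ΔP = +9 and ΔY = +108.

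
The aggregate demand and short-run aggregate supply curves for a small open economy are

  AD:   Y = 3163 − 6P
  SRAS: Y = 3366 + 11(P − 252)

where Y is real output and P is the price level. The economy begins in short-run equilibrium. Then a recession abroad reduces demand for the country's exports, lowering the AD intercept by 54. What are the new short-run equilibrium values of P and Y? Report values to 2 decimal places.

P = 147.94, Y = 2221.35

This is a negative demand shock: AD shifts left.
New AD: Y = 3109 − 6P.
SRAS can be written Y = 594 + 11P.
Set AD = SRAS: 3109 − 6P = 594 + 11P, so 2515 = 17P and P = 147.94.
Substituting into AD, Y = 2221.35.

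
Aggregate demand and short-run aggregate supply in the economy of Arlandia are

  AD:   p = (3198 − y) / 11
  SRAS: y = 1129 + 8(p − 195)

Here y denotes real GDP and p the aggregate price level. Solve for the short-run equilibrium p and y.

Write SRAS as y = 1129 + 8p − 1560 = 8p − 431.
Rearrange AD to y = 3198 − 11p.
Set AD = SRAS: 3198 − 11p = 8p − 431, so 3629 = 19p and p = 191.
Then y = 3198 − 11·191 = 1097.

p = 191, y = 1097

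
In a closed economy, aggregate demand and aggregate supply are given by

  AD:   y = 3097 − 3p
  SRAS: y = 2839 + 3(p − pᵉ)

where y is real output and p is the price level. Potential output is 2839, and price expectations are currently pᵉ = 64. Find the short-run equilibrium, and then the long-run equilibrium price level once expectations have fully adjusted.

Short run: with pᵉ = 64, SRAS is y = 2647 + 3p. Setting AD = SRAS gives 450 = 6p, so p = 75 and y = 3097 − 3·75 = 2872.
Output 2872 is above potential 2839, so over time expected prices rise and SRAS shifts left until y returns to 2839.
Long run: y = 2839 on the AD curve gives 2839 = 3097 − 3p, so p = 86.

Short run: p = 75, y = 2872. Long run: p = 86.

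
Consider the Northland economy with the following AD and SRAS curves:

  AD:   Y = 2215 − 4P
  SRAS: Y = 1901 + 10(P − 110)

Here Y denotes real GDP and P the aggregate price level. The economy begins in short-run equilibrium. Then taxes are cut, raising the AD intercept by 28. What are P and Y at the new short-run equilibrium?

P = 103, Y = 1831

This is a positive demand shock: AD shifts right.
New AD: Y = 2243 − 4P.
SRAS can be written Y = 801 + 10P.
Set AD = SRAS: 2243 − 4P = 801 + 10P, so 1442 = 14P and P = 103.
Y = 2243 − 4·103 = 1831.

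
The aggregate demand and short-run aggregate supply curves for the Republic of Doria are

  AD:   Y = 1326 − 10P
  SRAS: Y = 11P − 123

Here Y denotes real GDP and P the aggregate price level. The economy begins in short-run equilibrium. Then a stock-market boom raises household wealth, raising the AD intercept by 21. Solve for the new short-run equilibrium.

P = 70, Y = 647

This is a positive demand shock: AD shifts right.
New AD: Y = 1347 − 10P.
Set AD = SRAS: 1347 − 10P = 11P − 123, so 1470 = 21P and P = 70.
Y = 1347 − 10·70 = 647.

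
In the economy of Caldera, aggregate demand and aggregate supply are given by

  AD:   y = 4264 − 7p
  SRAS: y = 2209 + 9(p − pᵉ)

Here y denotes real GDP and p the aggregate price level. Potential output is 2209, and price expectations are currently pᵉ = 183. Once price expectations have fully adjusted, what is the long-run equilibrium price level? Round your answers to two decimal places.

Long-run p = 293.57

Short run: with pᵉ = 183, SRAS is y = 562 + 9p. Setting AD = SRAS gives 3702 = 16p, so p = 231.38 and y = 4264 − 7p = 2644.38.
Output 2644.38 is above potential 2209, so over time expected prices rise and SRAS shifts left until y returns to 2209.
Long run: y = 2209 on the AD curve gives 2209 = 4264 − 7p, so p = 293.57.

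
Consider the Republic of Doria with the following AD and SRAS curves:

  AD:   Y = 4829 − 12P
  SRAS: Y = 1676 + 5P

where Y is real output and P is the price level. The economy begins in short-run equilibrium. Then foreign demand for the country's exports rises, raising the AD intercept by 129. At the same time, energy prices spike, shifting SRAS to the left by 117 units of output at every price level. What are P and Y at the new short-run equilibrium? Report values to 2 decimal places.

After both shocks: AD is Y = 4958 − 12P and SRAS is Y = 1559 + 5P.
Setting them equal: 3399 = 17P, so P = 199.94.
Substituting into AD, Y = 2558.71.

P = 199.94, Y = 2558.71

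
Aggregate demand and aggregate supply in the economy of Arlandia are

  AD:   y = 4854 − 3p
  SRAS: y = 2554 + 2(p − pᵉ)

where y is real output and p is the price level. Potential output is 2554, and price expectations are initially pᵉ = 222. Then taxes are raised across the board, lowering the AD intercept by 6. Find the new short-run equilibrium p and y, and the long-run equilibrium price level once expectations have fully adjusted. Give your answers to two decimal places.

Short run: p = 547.60, y = 3205.20. Long run: p = 764.67.

AD shifts left: new AD is y = 4848 − 3p. With pᵉ = 222, SRAS is y = 2110 + 2p.
Short run: 4848 − 3p = 2110 + 2p gives 2738 = 5p, so p = 547.60 and y = 4848 − 3p = 3205.20.
y = 3205.20 is above potential 2554; expectations adjust and SRAS shifts left until y = 2554.
Long run: on the new AD curve, 2554 = 4848 − 3p gives p = 764.67.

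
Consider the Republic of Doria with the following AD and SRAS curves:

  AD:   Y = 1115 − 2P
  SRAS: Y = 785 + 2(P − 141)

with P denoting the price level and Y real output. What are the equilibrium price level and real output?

Write SRAS as Y = 785 + 2P − 282 = 503 + 2P.
Set AD = SRAS: 1115 − 2P = 503 + 2P, so 612 = 4P and P = 153.
Then Y = 1115 − 2·153 = 809.

P = 153, Y = 809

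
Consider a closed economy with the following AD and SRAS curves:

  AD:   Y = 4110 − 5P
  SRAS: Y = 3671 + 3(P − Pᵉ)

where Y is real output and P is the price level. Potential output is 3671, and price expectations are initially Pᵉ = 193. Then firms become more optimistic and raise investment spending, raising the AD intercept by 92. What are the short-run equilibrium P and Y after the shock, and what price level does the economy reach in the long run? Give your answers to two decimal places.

AD shifts right: new AD is Y = 4202 − 5P. With Pᵉ = 193, SRAS is Y = 3092 + 3P.
Short run: 4202 − 5P = 3092 + 3P gives 1110 = 8P, so P = 138.75 and Y = 4202 − 5P = 3508.25.
Y = 3508.25 is below potential 3671; expectations adjust and SRAS shifts right until Y = 3671.
Long run: on the new AD curve, 3671 = 4202 − 5P gives P = 106.20.

Short run: P = 138.75, Y = 3508.25. Long run: P = 106.20.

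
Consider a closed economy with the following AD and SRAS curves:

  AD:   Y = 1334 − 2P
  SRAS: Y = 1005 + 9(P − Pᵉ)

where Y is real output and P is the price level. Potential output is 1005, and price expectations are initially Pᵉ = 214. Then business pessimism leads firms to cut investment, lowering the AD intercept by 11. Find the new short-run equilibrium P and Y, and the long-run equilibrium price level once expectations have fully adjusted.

Short run: P = 204, Y = 915. Long run: P = 159.

AD shifts left: new AD is Y = 1323 − 2P. With Pᵉ = 214, SRAS is Y = 9P − 921.
Short run: 1323 − 2P = 9P − 921 gives 2244 = 11P, so P = 204 and Y = 1323 − 2·204 = 915.
Y = 915 is below potential 1005; expectations adjust and SRAS shifts right until Y = 1005.
Long run: on the new AD curve, 1005 = 1323 − 2P gives P = 159.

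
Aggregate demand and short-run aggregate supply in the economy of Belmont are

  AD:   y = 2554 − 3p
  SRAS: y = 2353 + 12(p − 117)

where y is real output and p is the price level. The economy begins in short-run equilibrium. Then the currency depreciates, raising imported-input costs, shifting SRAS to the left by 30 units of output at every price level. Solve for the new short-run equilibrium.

p = 109, y = 2227

This is a negative supply shock: SRAS shifts left.
New SRAS: y = 919 + 12p.
Set AD = SRAS: 2554 − 3p = 919 + 12p, so 1635 = 15p and p = 109.
y = 2554 − 3·109 = 2227.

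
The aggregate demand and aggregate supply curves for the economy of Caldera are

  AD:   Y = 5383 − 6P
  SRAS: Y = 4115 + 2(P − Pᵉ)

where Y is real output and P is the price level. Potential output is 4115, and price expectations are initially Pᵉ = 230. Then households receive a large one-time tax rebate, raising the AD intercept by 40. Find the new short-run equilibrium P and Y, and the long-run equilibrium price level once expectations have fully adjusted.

AD shifts right: new AD is Y = 5423 − 6P. With Pᵉ = 230, SRAS is Y = 3655 + 2P.
Short run: 5423 − 6P = 3655 + 2P gives 1768 = 8P, so P = 221 and Y = 5423 − 6·221 = 4097.
Y = 4097 is below potential 4115; expectations adjust and SRAS shifts right until Y = 4115.
Long run: on the new AD curve, 4115 = 5423 − 6P gives P = 218.

Short run: P = 221, Y = 4097. Long run: P = 218.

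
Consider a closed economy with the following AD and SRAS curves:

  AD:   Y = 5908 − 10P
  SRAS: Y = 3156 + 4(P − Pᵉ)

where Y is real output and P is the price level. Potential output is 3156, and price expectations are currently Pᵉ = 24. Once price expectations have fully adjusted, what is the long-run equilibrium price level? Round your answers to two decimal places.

Long-run P = 275.20

Short run: with Pᵉ = 24, SRAS is Y = 3060 + 4P. Setting AD = SRAS gives 2848 = 14P, so P = 203.43 and Y = 5908 − 10P = 3873.71.
Output 3873.71 is above potential 3156, so over time expected prices rise and SRAS shifts left until Y returns to 3156.
Long run: Y = 3156 on the AD curve gives 3156 = 5908 − 10P, so P = 275.20.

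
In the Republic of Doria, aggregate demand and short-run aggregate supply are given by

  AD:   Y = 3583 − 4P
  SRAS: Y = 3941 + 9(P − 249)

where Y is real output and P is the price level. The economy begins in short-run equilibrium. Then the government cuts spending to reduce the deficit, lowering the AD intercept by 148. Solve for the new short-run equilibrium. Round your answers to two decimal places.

P = 133.46, Y = 2901.15

This is a negative demand shock: AD shifts left.
New AD: Y = 3435 − 4P.
SRAS can be written Y = 1700 + 9P.
Set AD = SRAS: 3435 − 4P = 1700 + 9P, so 1735 = 13P and P = 133.46.
Substituting into AD, Y = 2901.15.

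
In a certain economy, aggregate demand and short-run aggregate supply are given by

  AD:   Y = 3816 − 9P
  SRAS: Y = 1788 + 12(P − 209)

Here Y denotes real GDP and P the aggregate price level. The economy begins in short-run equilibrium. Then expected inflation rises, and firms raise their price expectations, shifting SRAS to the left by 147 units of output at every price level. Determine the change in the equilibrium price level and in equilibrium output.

ΔP = +7, ΔY = -63

This is a negative supply shock: SRAS shifts left.
New SRAS: Y = 12P − 867.
Set AD = SRAS: 3816 − 9P = 12P − 867, so 4683 = 21P and P = 223.
Y = 3816 − 9·223 = 1809.
Initially P = 216, Y = 1872, so ΔP = +7 and ΔY = -63.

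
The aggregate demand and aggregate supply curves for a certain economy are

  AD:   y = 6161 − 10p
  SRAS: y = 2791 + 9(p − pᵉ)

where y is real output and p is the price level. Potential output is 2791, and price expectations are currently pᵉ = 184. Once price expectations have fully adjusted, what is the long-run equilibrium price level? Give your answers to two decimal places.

Long-run p = 337.00

Short run: with pᵉ = 184, SRAS is y = 1135 + 9p. Setting AD = SRAS gives 5026 = 19p, so p = 264.53 and y = 6161 − 10p = 3515.74.
Output 3515.74 is above potential 2791, so over time expected prices rise and SRAS shifts left until y returns to 2791.
Long run: y = 2791 on the AD curve gives 2791 = 6161 − 10p, so p = 337.00.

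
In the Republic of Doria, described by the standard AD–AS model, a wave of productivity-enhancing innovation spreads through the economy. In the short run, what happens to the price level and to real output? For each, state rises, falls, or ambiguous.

Price level: falls; output: rises

This is a favourable supply shock: SRAS shifts right.
Moving along the downward-sloping AD curve, P falls and Y rises.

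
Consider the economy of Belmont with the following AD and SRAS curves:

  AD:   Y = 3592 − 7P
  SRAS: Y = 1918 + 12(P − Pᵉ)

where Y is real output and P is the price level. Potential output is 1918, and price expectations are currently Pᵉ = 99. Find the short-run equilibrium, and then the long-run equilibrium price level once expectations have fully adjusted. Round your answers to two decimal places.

Short run: P = 150.63, Y = 2537.58. Long run: P = 239.14.

Short run: with Pᵉ = 99, SRAS is Y = 730 + 12P. Setting AD = SRAS gives 2862 = 19P, so P = 150.63 and Y = 3592 − 7P = 2537.58.
Output 2537.58 is above potential 1918, so over time expected prices rise and SRAS shifts left until Y returns to 1918.
Long run: Y = 1918 on the AD curve gives 1918 = 3592 − 7P, so P = 239.14.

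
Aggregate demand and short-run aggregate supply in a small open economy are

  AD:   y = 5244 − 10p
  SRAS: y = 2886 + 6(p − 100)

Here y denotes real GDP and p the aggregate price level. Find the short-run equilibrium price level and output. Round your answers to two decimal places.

Write SRAS as y = 2886 + 6p − 600 = 2286 + 6p.
Set AD = SRAS: 5244 − 10p = 2286 + 6p, so 2958 = 16p and p = 184.88.
Substituting into AD, y = 5244 − 10p = 3395.25.

p = 184.88, y = 3395.25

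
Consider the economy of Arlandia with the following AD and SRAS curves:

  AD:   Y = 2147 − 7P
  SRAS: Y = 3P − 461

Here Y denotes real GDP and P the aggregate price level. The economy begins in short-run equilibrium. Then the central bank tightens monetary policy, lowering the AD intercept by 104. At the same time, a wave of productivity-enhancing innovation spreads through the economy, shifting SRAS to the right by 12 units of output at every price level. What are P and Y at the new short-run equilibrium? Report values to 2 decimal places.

P = 249.20, Y = 298.60

After both shocks: AD is Y = 2043 − 7P and SRAS is Y = 3P − 449.
Setting them equal: 2492 = 10P, so P = 249.20.
Substituting into AD, Y = 298.60.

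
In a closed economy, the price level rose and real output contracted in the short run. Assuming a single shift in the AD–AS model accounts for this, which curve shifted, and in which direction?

P rose and Y fell. An AD shift moves P and Y in the same direction; an SRAS shift moves them in opposite directions.
Here P and Y moved in opposite directions, so the SRAS curve shifted.
Since Y fell, SRAS shifted left.

SRAS shifted left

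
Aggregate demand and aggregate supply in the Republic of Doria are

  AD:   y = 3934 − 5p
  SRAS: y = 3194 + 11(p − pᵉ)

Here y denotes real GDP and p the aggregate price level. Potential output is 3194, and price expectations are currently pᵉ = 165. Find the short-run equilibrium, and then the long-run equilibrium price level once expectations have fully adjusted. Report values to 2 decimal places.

Short run: with pᵉ = 165, SRAS is y = 1379 + 11p. Setting AD = SRAS gives 2555 = 16p, so p = 159.69 and y = 3934 − 5p = 3135.56.
Output 3135.56 is below potential 3194, so over time expected prices fall and SRAS shifts right until y returns to 3194.
Long run: y = 3194 on the AD curve gives 3194 = 3934 − 5p, so p = 148.00.

Short run: p = 159.69, y = 3135.56. Long run: p = 148.00.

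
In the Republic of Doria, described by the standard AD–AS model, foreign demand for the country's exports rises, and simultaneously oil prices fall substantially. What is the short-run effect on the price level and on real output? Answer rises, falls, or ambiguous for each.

Price level: ambiguous; output: rises

The first event is a positive demand shock: AD shifts right, which by itself pushes P up and Y up.
The second is a favourable supply shock: SRAS shifts right, which by itself pushes P down and Y up.
The two shocks push P in opposite directions, so the effect on P is ambiguous. Both shocks push Y up, so Y rises.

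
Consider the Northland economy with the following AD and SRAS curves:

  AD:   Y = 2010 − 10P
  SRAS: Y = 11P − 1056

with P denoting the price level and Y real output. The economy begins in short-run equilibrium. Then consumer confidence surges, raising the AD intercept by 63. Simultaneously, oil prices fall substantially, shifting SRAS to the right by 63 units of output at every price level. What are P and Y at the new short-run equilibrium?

P = 146, Y = 613

After both shocks: AD is Y = 2073 − 10P and SRAS is Y = 11P − 993.
Setting them equal: 3066 = 21P, so P = 146.
Y = 2073 − 10·146 = 613.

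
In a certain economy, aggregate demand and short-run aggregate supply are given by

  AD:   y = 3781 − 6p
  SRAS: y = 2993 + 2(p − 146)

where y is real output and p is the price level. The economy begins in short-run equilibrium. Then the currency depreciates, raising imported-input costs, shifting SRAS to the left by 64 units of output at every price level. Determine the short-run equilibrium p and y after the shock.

p = 143, y = 2923

This is a negative supply shock: SRAS shifts left.
New SRAS: y = 2637 + 2p.
Set AD = SRAS: 3781 − 6p = 2637 + 2p, so 1144 = 8p and p = 143.
y = 3781 − 6·143 = 2923.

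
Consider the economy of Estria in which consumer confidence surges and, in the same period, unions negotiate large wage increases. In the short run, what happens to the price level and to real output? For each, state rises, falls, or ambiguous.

Price level: rises; output: ambiguous

The first event is a positive demand shock: AD shifts right, which by itself pushes P up and Y up.
The second is an adverse supply shock: SRAS shifts left, which by itself pushes P up and Y down.
Both shocks push P up, so P rises. The two shocks push Y in opposite directions, so the effect on Y is ambiguous.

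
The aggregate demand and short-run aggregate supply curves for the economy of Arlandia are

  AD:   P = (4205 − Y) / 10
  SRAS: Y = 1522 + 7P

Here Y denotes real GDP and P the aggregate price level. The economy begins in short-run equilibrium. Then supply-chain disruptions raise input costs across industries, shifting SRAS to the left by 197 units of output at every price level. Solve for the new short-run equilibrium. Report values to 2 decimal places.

This is a negative supply shock: SRAS shifts left.
New SRAS: Y = 1325 + 7P.
Set AD = SRAS: 4205 − 10P = 1325 + 7P, so 2880 = 17P and P = 169.41.
Substituting into AD, Y = 2510.88.

P = 169.41, Y = 2510.88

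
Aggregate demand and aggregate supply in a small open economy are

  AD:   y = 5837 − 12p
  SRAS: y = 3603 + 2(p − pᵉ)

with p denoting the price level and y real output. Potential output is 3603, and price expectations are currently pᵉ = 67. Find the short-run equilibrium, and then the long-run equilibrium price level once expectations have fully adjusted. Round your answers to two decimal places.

Short run: p = 169.14, y = 3807.29. Long run: p = 186.17.

Short run: with pᵉ = 67, SRAS is y = 3469 + 2p. Setting AD = SRAS gives 2368 = 14p, so p = 169.14 and y = 5837 − 12p = 3807.29.
Output 3807.29 is above potential 3603, so over time expected prices rise and SRAS shifts left until y returns to 3603.
Long run: y = 3603 on the AD curve gives 3603 = 5837 − 12p, so p = 186.17.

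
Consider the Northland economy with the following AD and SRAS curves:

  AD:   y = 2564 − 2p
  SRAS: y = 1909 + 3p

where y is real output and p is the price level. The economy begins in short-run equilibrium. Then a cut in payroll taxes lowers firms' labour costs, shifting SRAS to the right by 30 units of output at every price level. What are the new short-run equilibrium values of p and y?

This is a positive supply shock: SRAS shifts right.
New SRAS: y = 1939 + 3p.
Set AD = SRAS: 2564 − 2p = 1939 + 3p, so 625 = 5p and p = 125.
y = 2564 − 2·125 = 2314.

p = 125, y = 2314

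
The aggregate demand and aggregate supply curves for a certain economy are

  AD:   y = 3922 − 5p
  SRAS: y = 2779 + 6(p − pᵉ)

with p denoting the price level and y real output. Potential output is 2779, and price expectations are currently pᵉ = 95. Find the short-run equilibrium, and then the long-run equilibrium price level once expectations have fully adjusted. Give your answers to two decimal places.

Short run: p = 155.73, y = 3143.36. Long run: p = 228.60.

Short run: with pᵉ = 95, SRAS is y = 2209 + 6p. Setting AD = SRAS gives 1713 = 11p, so p = 155.73 and y = 3922 − 5p = 3143.36.
Output 3143.36 is above potential 2779, so over time expected prices rise and SRAS shifts left until y returns to 2779.
Long run: y = 2779 on the AD curve gives 2779 = 3922 − 5p, so p = 228.60.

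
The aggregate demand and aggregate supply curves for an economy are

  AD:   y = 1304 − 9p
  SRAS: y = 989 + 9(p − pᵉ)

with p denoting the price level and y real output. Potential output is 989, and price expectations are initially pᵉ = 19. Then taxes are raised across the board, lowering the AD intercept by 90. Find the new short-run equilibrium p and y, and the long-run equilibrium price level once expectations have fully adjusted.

Short run: p = 22, y = 1016. Long run: p = 25.

AD shifts left: new AD is y = 1214 − 9p. With pᵉ = 19, SRAS is y = 818 + 9p.
Short run: 1214 − 9p = 818 + 9p gives 396 = 18p, so p = 22 and y = 1214 − 9·22 = 1016.
y = 1016 is above potential 989; expectations adjust and SRAS shifts left until y = 989.
Long run: on the new AD curve, 989 = 1214 − 9p gives p = 25.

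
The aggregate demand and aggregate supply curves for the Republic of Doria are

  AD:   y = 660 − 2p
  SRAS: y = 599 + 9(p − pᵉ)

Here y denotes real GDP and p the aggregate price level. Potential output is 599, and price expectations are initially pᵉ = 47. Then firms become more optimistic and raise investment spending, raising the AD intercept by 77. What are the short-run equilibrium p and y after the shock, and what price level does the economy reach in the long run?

AD shifts right: new AD is y = 737 − 2p. With pᵉ = 47, SRAS is y = 176 + 9p.
Short run: 737 − 2p = 176 + 9p gives 561 = 11p, so p = 51 and y = 737 − 2·51 = 635.
y = 635 is above potential 599; expectations adjust and SRAS shifts left until y = 599.
Long run: on the new AD curve, 599 = 737 − 2p gives p = 69.

Short run: p = 51, y = 635. Long run: p = 69.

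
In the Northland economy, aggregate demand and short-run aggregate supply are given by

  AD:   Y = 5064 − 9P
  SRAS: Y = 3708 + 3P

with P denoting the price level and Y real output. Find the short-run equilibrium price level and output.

Set AD = SRAS: 5064 − 9P = 3708 + 3P, so 1356 = 12P and P = 113.
Then Y = 5064 − 9·113 = 4047.

P = 113, Y = 4047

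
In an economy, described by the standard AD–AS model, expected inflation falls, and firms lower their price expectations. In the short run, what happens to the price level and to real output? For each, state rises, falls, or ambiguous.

This is a favourable supply shock: SRAS shifts right.
Moving along the downward-sloping AD curve, P falls and Y rises.

Price level: falls; output: rises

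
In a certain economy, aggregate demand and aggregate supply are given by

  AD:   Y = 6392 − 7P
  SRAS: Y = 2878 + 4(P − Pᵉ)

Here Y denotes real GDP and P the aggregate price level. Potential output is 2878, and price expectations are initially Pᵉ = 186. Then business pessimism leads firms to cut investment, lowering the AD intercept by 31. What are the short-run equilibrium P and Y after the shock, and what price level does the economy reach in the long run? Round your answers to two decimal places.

Short run: P = 384.27, Y = 3671.09. Long run: P = 497.57.

AD shifts left: new AD is Y = 6361 − 7P. With Pᵉ = 186, SRAS is Y = 2134 + 4P.
Short run: 6361 − 7P = 2134 + 4P gives 4227 = 11P, so P = 384.27 and Y = 6361 − 7P = 3671.09.
Y = 3671.09 is above potential 2878; expectations adjust and SRAS shifts left until Y = 2878.
Long run: on the new AD curve, 2878 = 6361 − 7P gives P = 497.57.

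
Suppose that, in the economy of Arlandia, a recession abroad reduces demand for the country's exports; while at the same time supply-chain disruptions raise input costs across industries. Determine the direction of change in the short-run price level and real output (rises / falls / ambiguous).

The first event is a negative demand shock: AD shifts left, which by itself pushes P down and Y down.
The second is an adverse supply shock: SRAS shifts left, which by itself pushes P up and Y down.
The two shocks push P in opposite directions, so the effect on P is ambiguous. Both shocks push Y down, so Y falls.

Price level: ambiguous; output: falls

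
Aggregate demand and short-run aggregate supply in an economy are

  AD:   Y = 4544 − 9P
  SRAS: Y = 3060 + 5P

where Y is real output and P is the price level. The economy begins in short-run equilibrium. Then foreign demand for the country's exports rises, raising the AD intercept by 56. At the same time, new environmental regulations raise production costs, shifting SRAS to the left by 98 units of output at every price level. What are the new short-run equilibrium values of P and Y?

P = 117, Y = 3547

After both shocks: AD is Y = 4600 − 9P and SRAS is Y = 2962 + 5P.
Setting them equal: 1638 = 14P, so P = 117.
Y = 4600 − 9·117 = 3547.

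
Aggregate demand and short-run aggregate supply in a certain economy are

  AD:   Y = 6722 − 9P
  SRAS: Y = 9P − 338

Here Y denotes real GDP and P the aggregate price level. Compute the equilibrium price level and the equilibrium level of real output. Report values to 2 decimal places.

P = 392.22, Y = 3192.00

Set AD = SRAS: 6722 − 9P = 9P − 338, so 7060 = 18P and P = 392.22.
Substituting into AD, Y = 6722 − 9P = 3192.00.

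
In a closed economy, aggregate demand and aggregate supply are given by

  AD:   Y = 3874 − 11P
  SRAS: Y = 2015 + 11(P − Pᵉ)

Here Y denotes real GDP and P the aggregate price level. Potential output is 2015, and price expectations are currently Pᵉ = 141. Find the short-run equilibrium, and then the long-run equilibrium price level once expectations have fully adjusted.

Short run: with Pᵉ = 141, SRAS is Y = 464 + 11P. Setting AD = SRAS gives 3410 = 22P, so P = 155 and Y = 3874 − 11·155 = 2169.
Output 2169 is above potential 2015, so over time expected prices rise and SRAS shifts left until Y returns to 2015.
Long run: Y = 2015 on the AD curve gives 2015 = 3874 − 11P, so P = 169.

Short run: P = 155, Y = 2169. Long run: P = 169.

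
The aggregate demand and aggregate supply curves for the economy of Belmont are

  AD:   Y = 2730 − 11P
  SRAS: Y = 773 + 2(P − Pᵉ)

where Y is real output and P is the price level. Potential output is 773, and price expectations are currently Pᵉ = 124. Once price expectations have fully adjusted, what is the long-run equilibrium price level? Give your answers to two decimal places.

Short run: with Pᵉ = 124, SRAS is Y = 525 + 2P. Setting AD = SRAS gives 2205 = 13P, so P = 169.62 and Y = 2730 − 11P = 864.23.
Output 864.23 is above potential 773, so over time expected prices rise and SRAS shifts left until Y returns to 773.
Long run: Y = 773 on the AD curve gives 773 = 2730 − 11P, so P = 177.91.

Long-run P = 177.91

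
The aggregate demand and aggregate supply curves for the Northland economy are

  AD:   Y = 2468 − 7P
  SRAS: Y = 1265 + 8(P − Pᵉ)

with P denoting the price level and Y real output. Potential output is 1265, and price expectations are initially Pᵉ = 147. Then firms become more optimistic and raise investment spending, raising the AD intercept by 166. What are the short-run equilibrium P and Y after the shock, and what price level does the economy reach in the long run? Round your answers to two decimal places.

Short run: P = 169.67, Y = 1446.33. Long run: P = 195.57.

AD shifts right: new AD is Y = 2634 − 7P. With Pᵉ = 147, SRAS is Y = 89 + 8P.
Short run: 2634 − 7P = 89 + 8P gives 2545 = 15P, so P = 169.67 and Y = 2634 − 7P = 1446.33.
Y = 1446.33 is above potential 1265; expectations adjust and SRAS shifts left until Y = 1265.
Long run: on the new AD curve, 1265 = 2634 − 7P gives P = 195.57.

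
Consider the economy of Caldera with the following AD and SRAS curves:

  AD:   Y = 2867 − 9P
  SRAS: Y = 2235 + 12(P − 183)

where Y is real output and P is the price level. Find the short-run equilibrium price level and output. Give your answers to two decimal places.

P = 134.67, Y = 1655.00

Write SRAS as Y = 2235 + 12P − 2196 = 39 + 12P.
Set AD = SRAS: 2867 − 9P = 39 + 12P, so 2828 = 21P and P = 134.67.
Substituting into AD, Y = 2867 − 9P = 1655.00.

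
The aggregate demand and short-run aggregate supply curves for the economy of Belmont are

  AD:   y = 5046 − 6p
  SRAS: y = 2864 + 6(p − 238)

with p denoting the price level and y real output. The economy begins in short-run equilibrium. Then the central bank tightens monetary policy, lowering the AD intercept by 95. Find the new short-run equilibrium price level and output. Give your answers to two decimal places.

This is a negative demand shock: AD shifts left.
New AD: y = 4951 − 6p.
SRAS can be written y = 1436 + 6p.
Set AD = SRAS: 4951 − 6p = 1436 + 6p, so 3515 = 12p and p = 292.92.
Substituting into AD, y = 3193.50.

p = 292.92, y = 3193.50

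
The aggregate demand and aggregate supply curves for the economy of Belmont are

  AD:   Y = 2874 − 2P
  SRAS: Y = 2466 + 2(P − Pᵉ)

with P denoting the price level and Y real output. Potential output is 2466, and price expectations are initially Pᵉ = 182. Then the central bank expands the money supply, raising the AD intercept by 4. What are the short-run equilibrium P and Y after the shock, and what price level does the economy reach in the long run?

Short run: P = 194, Y = 2490. Long run: P = 206.

AD shifts right: new AD is Y = 2878 − 2P. With Pᵉ = 182, SRAS is Y = 2102 + 2P.
Short run: 2878 − 2P = 2102 + 2P gives 776 = 4P, so P = 194 and Y = 2878 − 2·194 = 2490.
Y = 2490 is above potential 2466; expectations adjust and SRAS shifts left until Y = 2466.
Long run: on the new AD curve, 2466 = 2878 − 2P gives P = 206.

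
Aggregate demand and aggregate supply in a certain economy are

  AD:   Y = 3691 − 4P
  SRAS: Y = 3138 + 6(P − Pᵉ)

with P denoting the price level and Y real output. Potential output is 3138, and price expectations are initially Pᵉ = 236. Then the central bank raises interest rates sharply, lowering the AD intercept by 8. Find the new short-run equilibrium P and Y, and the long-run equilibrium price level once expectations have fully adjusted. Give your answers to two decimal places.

AD shifts left: new AD is Y = 3683 − 4P. With Pᵉ = 236, SRAS is Y = 1722 + 6P.
Short run: 3683 − 4P = 1722 + 6P gives 1961 = 10P, so P = 196.10 and Y = 3683 − 4P = 2898.60.
Y = 2898.60 is below potential 3138; expectations adjust and SRAS shifts right until Y = 3138.
Long run: on the new AD curve, 3138 = 3683 − 4P gives P = 136.25.

Short run: P = 196.10, Y = 2898.60. Long run: P = 136.25.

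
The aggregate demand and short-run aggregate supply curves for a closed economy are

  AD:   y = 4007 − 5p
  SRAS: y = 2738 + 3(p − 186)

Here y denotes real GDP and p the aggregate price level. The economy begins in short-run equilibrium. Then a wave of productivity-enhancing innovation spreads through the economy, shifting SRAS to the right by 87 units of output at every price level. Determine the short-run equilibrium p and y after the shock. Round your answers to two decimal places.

p = 217.50, y = 2919.50

This is a positive supply shock: SRAS shifts right.
New SRAS: y = 2267 + 3p.
Set AD = SRAS: 4007 − 5p = 2267 + 3p, so 1740 = 8p and p = 217.50.
Substituting into AD, y = 2919.50.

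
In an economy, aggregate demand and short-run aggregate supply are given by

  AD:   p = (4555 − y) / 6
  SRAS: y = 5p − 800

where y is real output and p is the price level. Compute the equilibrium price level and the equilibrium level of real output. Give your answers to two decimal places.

p = 486.82, y = 1634.09

Rearrange AD to y = 4555 − 6p.
Set AD = SRAS: 4555 − 6p = 5p − 800, so 5355 = 11p and p = 486.82.
Substituting into AD, y = 4555 − 6p = 1634.09.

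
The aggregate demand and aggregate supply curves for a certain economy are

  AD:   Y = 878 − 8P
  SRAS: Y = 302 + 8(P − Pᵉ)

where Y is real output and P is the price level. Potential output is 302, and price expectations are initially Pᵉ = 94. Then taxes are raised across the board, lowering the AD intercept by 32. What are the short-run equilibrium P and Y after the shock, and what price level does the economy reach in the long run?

AD shifts left: new AD is Y = 846 − 8P. With Pᵉ = 94, SRAS is Y = 8P − 450.
Short run: 846 − 8P = 8P − 450 gives 1296 = 16P, so P = 81 and Y = 846 − 8·81 = 198.
Y = 198 is below potential 302; expectations adjust and SRAS shifts right until Y = 302.
Long run: on the new AD curve, 302 = 846 − 8P gives P = 68.

Short run: P = 81, Y = 198. Long run: P = 68.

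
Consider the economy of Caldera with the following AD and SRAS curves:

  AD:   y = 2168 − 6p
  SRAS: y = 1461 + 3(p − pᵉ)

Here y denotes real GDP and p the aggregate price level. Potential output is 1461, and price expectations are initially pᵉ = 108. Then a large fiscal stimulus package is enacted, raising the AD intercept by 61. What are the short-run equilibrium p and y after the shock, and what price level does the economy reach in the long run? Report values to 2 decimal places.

AD shifts right: new AD is y = 2229 − 6p. With pᵉ = 108, SRAS is y = 1137 + 3p.
Short run: 2229 − 6p = 1137 + 3p gives 1092 = 9p, so p = 121.33 and y = 2229 − 6p = 1501.00.
y = 1501.00 is above potential 1461; expectations adjust and SRAS shifts left until y = 1461.
Long run: on the new AD curve, 1461 = 2229 − 6p gives p = 128.00.

Short run: p = 121.33, y = 1501.00. Long run: p = 128.00.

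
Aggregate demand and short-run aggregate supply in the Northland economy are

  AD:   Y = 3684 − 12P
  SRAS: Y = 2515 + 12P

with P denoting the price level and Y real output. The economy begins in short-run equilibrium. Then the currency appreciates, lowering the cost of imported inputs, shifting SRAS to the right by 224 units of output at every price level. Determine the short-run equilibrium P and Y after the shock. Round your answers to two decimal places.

P = 39.38, Y = 3211.50

This is a positive supply shock: SRAS shifts right.
New SRAS: Y = 2739 + 12P.
Set AD = SRAS: 3684 − 12P = 2739 + 12P, so 945 = 24P and P = 39.38.
Substituting into AD, Y = 3211.50.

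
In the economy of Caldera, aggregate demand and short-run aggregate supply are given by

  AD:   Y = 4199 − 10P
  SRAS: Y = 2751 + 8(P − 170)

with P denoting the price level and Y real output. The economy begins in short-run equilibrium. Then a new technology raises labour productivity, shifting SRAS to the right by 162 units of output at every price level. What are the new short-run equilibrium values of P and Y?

P = 147, Y = 2729

This is a positive supply shock: SRAS shifts right.
New SRAS: Y = 1553 + 8P.
Set AD = SRAS: 4199 − 10P = 1553 + 8P, so 2646 = 18P and P = 147.
Y = 4199 − 10·147 = 2729.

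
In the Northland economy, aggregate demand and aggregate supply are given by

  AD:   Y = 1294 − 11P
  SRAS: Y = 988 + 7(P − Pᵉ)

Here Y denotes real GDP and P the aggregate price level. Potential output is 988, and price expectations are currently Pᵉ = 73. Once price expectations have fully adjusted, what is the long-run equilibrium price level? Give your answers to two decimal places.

Short run: with Pᵉ = 73, SRAS is Y = 477 + 7P. Setting AD = SRAS gives 817 = 18P, so P = 45.39 and Y = 1294 − 11P = 794.72.
Output 794.72 is below potential 988, so over time expected prices fall and SRAS shifts right until Y returns to 988.
Long run: Y = 988 on the AD curve gives 988 = 1294 − 11P, so P = 27.82.

Long-run P = 27.82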